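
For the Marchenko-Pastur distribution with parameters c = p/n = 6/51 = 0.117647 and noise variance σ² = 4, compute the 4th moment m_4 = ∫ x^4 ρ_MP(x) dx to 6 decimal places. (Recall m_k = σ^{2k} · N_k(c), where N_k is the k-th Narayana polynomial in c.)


E[X⁴] = σ⁸ (1 + 6c + 6c² + c³) (fourth MP moment). With σ² = 4 (so σ⁸ = 256) and c = 6/51 = 0.117647: E[X⁴] = 256 · (1 + 6·0.117647 + 6·(0.117647)² + (0.117647)³) = 256 · 1.790556.

So E[X^4] = 458.382251.


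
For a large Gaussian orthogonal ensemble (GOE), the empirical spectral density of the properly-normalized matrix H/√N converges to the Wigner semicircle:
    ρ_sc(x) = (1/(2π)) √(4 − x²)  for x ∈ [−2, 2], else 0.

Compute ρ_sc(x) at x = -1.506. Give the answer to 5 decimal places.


ρ_sc(x) = (1/(2π)) √(4 − x²). With x = -1.506:
  4 − x² = 4 − (-1.506)² = 4 − 2.268036 = 1.731964.
  √(4 − x²) = 1.316041.
  1/(2π) = 0.159155.
  ρ_sc(-1.506) = 0.159155 · 1.316041 = 0.209454.

Rounded to 5 decimal places: ρ_sc(-1.506) ≈ 0.20945.


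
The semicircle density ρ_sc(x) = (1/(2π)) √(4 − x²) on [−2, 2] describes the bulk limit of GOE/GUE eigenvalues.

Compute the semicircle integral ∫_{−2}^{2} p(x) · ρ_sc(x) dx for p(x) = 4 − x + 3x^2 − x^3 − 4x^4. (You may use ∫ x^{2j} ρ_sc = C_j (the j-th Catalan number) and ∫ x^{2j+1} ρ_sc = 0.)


Write p(x) = Σ a_i x^i, split into monomials and integrate each against ρ_sc separately.
Using ∫ x^{2j} ρ_sc = C_j = (1/(j+1)) C(2j, j) (Catalan numbers) and ∫ x^{2j+1} ρ_sc = 0 (odd monomials vanish by symmetry):
  i = 0 (even): a_0 · C_{0} = 4 · 1 = 4
  i = 1 (odd): ∫ x^1 ρ_sc = 0 (vanishes)
  i = 2 (even): a_2 · C_{1} = 3 · 1 = 3
  i = 3 (odd): ∫ x^3 ρ_sc = 0 (vanishes)
  i = 4 (even): a_4 · C_{2} = -4 · 2 = -8

Summing the contributions: ∫_{−2}^{2} p(x) ρ_sc(x) dx = 4 + 3 + (-8) = -1.


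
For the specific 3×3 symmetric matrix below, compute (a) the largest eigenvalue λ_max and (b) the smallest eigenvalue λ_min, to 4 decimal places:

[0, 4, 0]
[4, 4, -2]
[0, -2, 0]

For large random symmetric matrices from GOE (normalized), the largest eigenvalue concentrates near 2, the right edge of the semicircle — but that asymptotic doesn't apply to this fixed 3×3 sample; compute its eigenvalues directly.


Since M is real symmetric, all three eigenvalues are real; they are the roots of det(λI − M) = λ³ − (tr M) λ² + s λ − det M, where s is the sum of the principal 2×2 minors.
tr M = 0 + 4 + 0 = 4.
s = (0·4 − 4²) + (0·0 − 0²) + (4·0 − (-2)²) = -16 + 0 + (-4) = -20.
det M (expand along row 1) = 0·(-4) − 4·0 + 0·(-8) = 0.
Characteristic polynomial: λ³ − 4λ² − 20λ = 0.
Substitute λ = y + (tr M)/3 = y + 1.333333 to remove the quadratic term: y³ + p·y + q = 0 with p = s − (tr M)²/3 = -25.333333 and q = −2(tr M)³/27 + (tr M)·s/3 − det M = -31.407407.
Three real roots ⇒ use the trigonometric (Viète) form: r = 2√(−p/3) = 5.811865, φ = arccos(3q/(p·r)) = arccos(0.639949) = 0.876364 rad.
y_k = r·cos(φ/3 − 2πk/3) for k = 0, 1, 2 gives y = 5.565646, -1.333333, -4.232313.
λ_k = y_k + 1.333333 gives λ = 6.8990, 0.0000, -2.8990 (check: the sum is 4.0000 = tr M).

Hence λ_max = 6.8990 and λ_min = -2.8990.


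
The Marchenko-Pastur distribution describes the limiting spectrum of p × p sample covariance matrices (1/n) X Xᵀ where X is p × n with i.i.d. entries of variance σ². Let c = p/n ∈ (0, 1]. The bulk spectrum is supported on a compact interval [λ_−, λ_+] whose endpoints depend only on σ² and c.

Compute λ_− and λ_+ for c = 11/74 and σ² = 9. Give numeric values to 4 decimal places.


c = 11/74 = 0.148649; √c = 0.385550.
λ_− = σ² (1 − √c)² = 9 · (1 − 0.385550)² = 9 · (0.614450)² = 3.397941.
λ_+ = σ² (1 + √c)² = 9 · (1 + 0.385550)² = 9 · (1.385550)² = 17.277734.

Rounded to 4 decimal places: λ_− ≈ 3.3979, λ_+ ≈ 17.2777.


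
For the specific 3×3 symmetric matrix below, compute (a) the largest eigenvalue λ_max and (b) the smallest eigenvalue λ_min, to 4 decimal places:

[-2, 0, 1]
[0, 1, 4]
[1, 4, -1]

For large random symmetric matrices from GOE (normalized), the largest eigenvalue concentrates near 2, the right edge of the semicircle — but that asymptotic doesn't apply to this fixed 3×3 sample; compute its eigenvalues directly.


Since M is real symmetric, all three eigenvalues are real; they are the roots of det(λI − M) = λ³ − (tr M) λ² + s λ − det M, where s is the sum of the principal 2×2 minors.
tr M = -2 + 1 + (-1) = -2.
s = ((-2)·1 − 0²) + ((-2)·(-1) − 1²) + (1·(-1) − 4²) = -2 + 1 + (-17) = -18.
det M (expand along row 1) = (-2)·(-17) − 0·(-4) + 1·(-1) = 33.
Characteristic polynomial: λ³ + 2λ² − 18λ − 33 = 0.
Substitute λ = y + (tr M)/3 = y − 0.666667 to remove the quadratic term: y³ + p·y + q = 0 with p = s − (tr M)²/3 = -19.333333 and q = −2(tr M)³/27 + (tr M)·s/3 − det M = -20.407407.
Three real roots ⇒ use the trigonometric (Viète) form: r = 2√(−p/3) = 5.077182, φ = arccos(3q/(p·r)) = arccos(0.623706) = 0.897322 rad.
y_k = r·cos(φ/3 − 2πk/3) for k = 0, 1, 2 gives y = 4.851755, -1.130235, -3.721520.
λ_k = y_k − 0.666667 gives λ = 4.1851, -1.7969, -4.3882 (check: the sum is -2.0000 = tr M).

Hence λ_max = 4.1851 and λ_min = -4.3882.


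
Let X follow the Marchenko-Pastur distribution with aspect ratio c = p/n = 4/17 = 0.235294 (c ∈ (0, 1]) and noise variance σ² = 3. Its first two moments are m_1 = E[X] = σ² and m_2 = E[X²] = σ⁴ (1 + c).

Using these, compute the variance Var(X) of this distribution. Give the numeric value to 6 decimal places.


m_1 = E[X] = σ² = 3, so m_1² = 9.
m_2 = E[X²] = σ⁴ (1 + c) = 9 · (1 + 0.235294) = 9 · 1.235294 = 11.117647.
(Note m_2 − m_1² simplifies to c · σ⁴ = 0.235294 · 9.)

Var(X) = m_2 − m_1² = 11.117647 − 9 = 2.117647.


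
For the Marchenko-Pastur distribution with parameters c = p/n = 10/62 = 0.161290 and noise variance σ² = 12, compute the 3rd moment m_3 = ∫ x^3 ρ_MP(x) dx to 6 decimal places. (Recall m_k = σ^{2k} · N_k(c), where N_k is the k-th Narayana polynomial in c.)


E[X³] = σ⁶ (1 + 3c + c²) (third MP moment). With σ² = 12 (so σ⁶ = 1728) and c = 10/62 = 0.161290: E[X³] = 1728 · (1 + 3·0.161290 + (0.161290)²) = 1728 · 1.509886.

So E[X^3] = 2609.082206.


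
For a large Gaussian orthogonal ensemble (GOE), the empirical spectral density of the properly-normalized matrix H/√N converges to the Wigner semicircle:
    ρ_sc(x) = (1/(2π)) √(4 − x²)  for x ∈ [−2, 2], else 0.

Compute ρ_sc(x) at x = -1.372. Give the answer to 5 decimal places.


ρ_sc(x) = (1/(2π)) √(4 − x²). With x = -1.372:
  4 − x² = 4 − (-1.372)² = 4 − 1.882384 = 2.117616.
  √(4 − x²) = 1.455203.
  1/(2π) = 0.159155.
  ρ_sc(-1.372) = 0.159155 · 1.455203 = 0.231603.

Rounded to 5 decimal places: ρ_sc(-1.372) ≈ 0.23160.


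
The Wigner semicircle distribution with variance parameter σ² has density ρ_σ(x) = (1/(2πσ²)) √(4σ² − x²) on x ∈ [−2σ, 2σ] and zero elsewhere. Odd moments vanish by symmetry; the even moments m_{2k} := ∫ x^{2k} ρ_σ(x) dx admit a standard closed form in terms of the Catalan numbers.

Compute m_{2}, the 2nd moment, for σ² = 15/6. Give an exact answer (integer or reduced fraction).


By the scaled semicircle moment identity, m_{2k} = σ^{2k} · C_k with k = 1.
C_1 = (1/(k+1)) · C(2k, k) = (1/2) · C(2, 1) = (1/2) · 2 = 1.
σ^{2k} = (σ²)^k = (15/6)^1 = 5/2.

Therefore m_{2} = σ^{2} · C_1 = (5/2) · 1 = 5/2.


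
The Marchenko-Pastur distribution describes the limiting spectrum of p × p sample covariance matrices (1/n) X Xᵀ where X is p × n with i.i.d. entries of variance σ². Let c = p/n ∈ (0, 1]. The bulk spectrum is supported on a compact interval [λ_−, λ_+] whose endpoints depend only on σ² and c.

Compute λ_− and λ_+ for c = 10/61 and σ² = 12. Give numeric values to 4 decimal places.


c = 10/61 = 0.163934; √c = 0.404888.
λ_− = σ² (1 − √c)² = 12 · (1 − 0.404888)² = 12 · (0.595112)² = 4.249897.
λ_+ = σ² (1 + √c)² = 12 · (1 + 0.404888)² = 12 · (1.404888)² = 23.684529.

Rounded to 4 decimal places: λ_− ≈ 4.2499, λ_+ ≈ 23.6845.


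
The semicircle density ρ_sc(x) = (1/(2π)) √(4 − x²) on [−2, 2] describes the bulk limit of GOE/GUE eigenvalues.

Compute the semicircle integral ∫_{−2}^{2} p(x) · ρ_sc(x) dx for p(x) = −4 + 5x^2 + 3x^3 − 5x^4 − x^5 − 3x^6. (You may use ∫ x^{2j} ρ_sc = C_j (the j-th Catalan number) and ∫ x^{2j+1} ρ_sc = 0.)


Write p(x) = Σ a_i x^i, split into monomials and integrate each against ρ_sc separately.
Using ∫ x^{2j} ρ_sc = C_j = (1/(j+1)) C(2j, j) (Catalan numbers) and ∫ x^{2j+1} ρ_sc = 0 (odd monomials vanish by symmetry):
  i = 0 (even): a_0 · C_{0} = -4 · 1 = -4
  i = 2 (even): a_2 · C_{1} = 5 · 1 = 5
  i = 3 (odd): ∫ x^3 ρ_sc = 0 (vanishes)
  i = 4 (even): a_4 · C_{2} = -5 · 2 = -10
  i = 5 (odd): ∫ x^5 ρ_sc = 0 (vanishes)
  i = 6 (even): a_6 · C_{3} = -3 · 5 = -15

Summing the contributions: ∫_{−2}^{2} p(x) ρ_sc(x) dx = (-4) + 5 + (-10) + (-15) = -24.


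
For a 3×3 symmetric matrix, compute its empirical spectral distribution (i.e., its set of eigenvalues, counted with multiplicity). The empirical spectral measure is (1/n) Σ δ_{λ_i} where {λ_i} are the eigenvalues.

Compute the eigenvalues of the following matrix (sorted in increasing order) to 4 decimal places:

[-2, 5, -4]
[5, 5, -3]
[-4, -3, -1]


Since M is real symmetric, all three eigenvalues are real; they are the roots of det(λI − M) = λ³ − (tr M) λ² + s λ − det M, where s is the sum of the principal 2×2 minors.
tr M = -2 + 5 + (-1) = 2.
s = ((-2)·5 − 5²) + ((-2)·(-1) − (-4)²) + (5·(-1) − (-3)²) = -35 + (-14) + (-14) = -63.
det M (expand along row 1) = (-2)·(-14) − 5·(-17) + (-4)·5 = 93.
Characteristic polynomial: λ³ − 2λ² − 63λ − 93 = 0.
Substitute λ = y + (tr M)/3 = y + 0.666667 to remove the quadratic term: y³ + p·y + q = 0 with p = s − (tr M)²/3 = -64.333333 and q = −2(tr M)³/27 + (tr M)·s/3 − det M = -135.592593.
Three real roots ⇒ use the trigonometric (Viète) form: r = 2√(−p/3) = 9.261629, φ = arccos(3q/(p·r)) = arccos(0.682706) = 0.819337 rad.
y_k = r·cos(φ/3 − 2πk/3) for k = 0, 1, 2 gives y = 8.918357, -2.295730, -6.622627.
λ_k = y_k + 0.666667 gives λ = 9.5850, -1.6291, -5.9560 (check: the sum is 2.0000 = tr M).

Eigenvalues sorted in increasing order: [-5.9560, -1.6291, 9.5850].


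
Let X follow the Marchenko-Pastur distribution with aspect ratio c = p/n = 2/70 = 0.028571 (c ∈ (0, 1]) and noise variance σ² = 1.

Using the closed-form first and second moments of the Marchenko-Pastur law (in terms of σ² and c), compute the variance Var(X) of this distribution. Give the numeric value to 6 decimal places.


Recall the MP moments m_1 = E[X] = σ² and m_2 = E[X²] = σ⁴ (1 + c).
m_1 = E[X] = σ² = 1, so m_1² = 1.
m_2 = E[X²] = σ⁴ (1 + c) = 1 · (1 + 0.028571) = 1 · 1.028571 = 1.028571.
(Note m_2 − m_1² simplifies to c · σ⁴ = 0.028571 · 1.)

Var(X) = m_2 − m_1² = 1.028571 − 1 = 0.028571.


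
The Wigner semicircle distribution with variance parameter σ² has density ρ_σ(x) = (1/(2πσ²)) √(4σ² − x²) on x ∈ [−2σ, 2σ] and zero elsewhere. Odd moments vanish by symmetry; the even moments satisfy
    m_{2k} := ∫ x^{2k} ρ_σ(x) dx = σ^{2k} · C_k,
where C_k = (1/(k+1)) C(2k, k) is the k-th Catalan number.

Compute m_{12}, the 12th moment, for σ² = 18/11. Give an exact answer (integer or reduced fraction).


By the scaled semicircle moment identity, m_{2k} = σ^{2k} · C_k with k = 6.
C_6 = (1/(k+1)) · C(2k, k) = (1/7) · C(12, 6) = (1/7) · 924 = 132.
σ^{2k} = (σ²)^k = (18/11)^6 = 34012224/1771561.

Therefore m_{12} = σ^{12} · C_6 = (34012224/1771561) · 132 = 408146688/161051.


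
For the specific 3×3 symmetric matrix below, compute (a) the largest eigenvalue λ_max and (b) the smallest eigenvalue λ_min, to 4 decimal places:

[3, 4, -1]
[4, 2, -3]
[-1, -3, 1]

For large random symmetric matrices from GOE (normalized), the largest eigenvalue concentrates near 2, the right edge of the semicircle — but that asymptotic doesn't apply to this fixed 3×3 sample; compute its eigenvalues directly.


Since M is real symmetric, all three eigenvalues are real; they are the roots of det(λI − M) = λ³ − (tr M) λ² + s λ − det M, where s is the sum of the principal 2×2 minors.
tr M = 3 + 2 + 1 = 6.
s = (3·2 − 4²) + (3·1 − (-1)²) + (2·1 − (-3)²) = -10 + 2 + (-7) = -15.
det M (expand along row 1) = 3·(-7) − 4·1 + (-1)·(-10) = -15.
Characteristic polynomial: λ³ − 6λ² − 15λ + 15 = 0.
Substitute λ = y + (tr M)/3 = y + 2.000000 to remove the quadratic term: y³ + p·y + q = 0 with p = s − (tr M)²/3 = -27.000000 and q = −2(tr M)³/27 + (tr M)·s/3 − det M = -31.000000.
Three real roots ⇒ use the trigonometric (Viète) form: r = 2√(−p/3) = 6.000000, φ = arccos(3q/(p·r)) = arccos(0.574074) = 0.959323 rad.
y_k = r·cos(φ/3 − 2πk/3) for k = 0, 1, 2 gives y = 5.695838, -1.214496, -4.481342.
λ_k = y_k + 2.000000 gives λ = 7.6958, 0.7855, -2.4813 (check: the sum is 6.0000 = tr M).

Hence λ_max = 7.6958 and λ_min = -2.4813.


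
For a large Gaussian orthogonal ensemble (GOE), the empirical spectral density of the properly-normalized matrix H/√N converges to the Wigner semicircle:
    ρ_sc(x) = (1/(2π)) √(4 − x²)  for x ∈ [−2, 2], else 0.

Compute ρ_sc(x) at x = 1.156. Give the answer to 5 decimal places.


ρ_sc(x) = (1/(2π)) √(4 − x²). With x = 1.156:
  4 − x² = 4 − (1.156)² = 4 − 1.336336 = 2.663664.
  √(4 − x²) = 1.632074.
  1/(2π) = 0.159155.
  ρ_sc(1.156) = 0.159155 · 1.632074 = 0.259753.

Rounded to 5 decimal places: ρ_sc(1.156) ≈ 0.25975.


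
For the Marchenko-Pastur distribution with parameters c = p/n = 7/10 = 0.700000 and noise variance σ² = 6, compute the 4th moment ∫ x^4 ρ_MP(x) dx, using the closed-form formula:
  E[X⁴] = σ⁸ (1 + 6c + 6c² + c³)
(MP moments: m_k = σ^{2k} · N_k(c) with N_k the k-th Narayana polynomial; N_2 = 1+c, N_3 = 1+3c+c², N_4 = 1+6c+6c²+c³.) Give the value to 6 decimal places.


E[X⁴] = σ⁸ (1 + 6c + 6c² + c³) (fourth MP moment). With σ² = 6 (so σ⁸ = 1296) and c = 7/10 = 0.700000: E[X⁴] = 1296 · (1 + 6·0.700000 + 6·(0.700000)² + (0.700000)³) = 1296 · 8.483000.

So E[X^4] = 10993.968000.


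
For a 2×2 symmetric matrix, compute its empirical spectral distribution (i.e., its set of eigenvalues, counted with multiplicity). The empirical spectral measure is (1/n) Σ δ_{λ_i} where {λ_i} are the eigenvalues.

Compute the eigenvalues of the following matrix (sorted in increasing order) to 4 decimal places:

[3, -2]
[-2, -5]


Since M is real symmetric, both eigenvalues are real; they are the roots of det(λI − M) = λ² − (tr M) λ + det M.
tr M = 3 + (-5) = -2.
det M = 3·(-5) − (-2)² = -15 − 4 = -19.
Characteristic polynomial: λ² + 2λ − 19 = 0.
Discriminant Δ = (tr M)² − 4·det M = 4 − (-76) = 80; √Δ = 8.944272.
λ = (tr M ± √Δ)/2 = (-2 ± 8.944272)/2, giving (tr M − √Δ)/2 = -5.4721 and (tr M + √Δ)/2 = 3.4721.

Eigenvalues sorted in increasing order: [-5.4721, 3.4721].


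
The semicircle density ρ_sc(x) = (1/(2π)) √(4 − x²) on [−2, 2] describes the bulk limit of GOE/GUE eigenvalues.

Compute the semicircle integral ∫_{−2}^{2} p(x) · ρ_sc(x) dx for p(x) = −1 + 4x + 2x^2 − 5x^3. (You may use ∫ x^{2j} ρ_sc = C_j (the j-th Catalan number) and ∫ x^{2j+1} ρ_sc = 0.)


Write p(x) = Σ a_i x^i, split into monomials and integrate each against ρ_sc separately.
Using ∫ x^{2j} ρ_sc = C_j = (1/(j+1)) C(2j, j) (Catalan numbers) and ∫ x^{2j+1} ρ_sc = 0 (odd monomials vanish by symmetry):
  i = 0 (even): a_0 · C_{0} = -1 · 1 = -1
  i = 1 (odd): ∫ x^1 ρ_sc = 0 (vanishes)
  i = 2 (even): a_2 · C_{1} = 2 · 1 = 2
  i = 3 (odd): ∫ x^3 ρ_sc = 0 (vanishes)

Summing the contributions: ∫_{−2}^{2} p(x) ρ_sc(x) dx = (-1) + 2 = 1.


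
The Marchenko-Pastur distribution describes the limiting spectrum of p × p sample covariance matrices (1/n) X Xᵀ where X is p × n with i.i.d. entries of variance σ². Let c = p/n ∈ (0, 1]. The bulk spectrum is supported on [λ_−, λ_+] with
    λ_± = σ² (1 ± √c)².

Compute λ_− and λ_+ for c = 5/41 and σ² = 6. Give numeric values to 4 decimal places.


c = 5/41 = 0.121951; √c = 0.349215.
λ_− = σ² (1 − √c)² = 6 · (1 − 0.349215)² = 6 · (0.650785)² = 2.541126.
λ_+ = σ² (1 + √c)² = 6 · (1 + 0.349215)² = 6 · (1.349215)² = 10.922289.

Rounded to 4 decimal places: λ_− ≈ 2.5411, λ_+ ≈ 10.9223.


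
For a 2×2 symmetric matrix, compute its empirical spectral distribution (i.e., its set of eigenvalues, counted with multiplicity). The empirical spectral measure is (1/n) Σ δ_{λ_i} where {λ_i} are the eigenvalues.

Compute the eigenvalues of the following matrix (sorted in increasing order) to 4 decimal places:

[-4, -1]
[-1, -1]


Since M is real symmetric, both eigenvalues are real; they are the roots of det(λI − M) = λ² − (tr M) λ + det M.
tr M = -4 + (-1) = -5.
det M = (-4)·(-1) − (-1)² = 4 − 1 = 3.
Characteristic polynomial: λ² + 5λ + 3 = 0.
Discriminant Δ = (tr M)² − 4·det M = 25 − 12 = 13; √Δ = 3.605551.
λ = (tr M ± √Δ)/2 = (-5 ± 3.605551)/2, giving (tr M − √Δ)/2 = -4.3028 and (tr M + √Δ)/2 = -0.6972.

Eigenvalues sorted in increasing order: [-4.3028, -0.6972].


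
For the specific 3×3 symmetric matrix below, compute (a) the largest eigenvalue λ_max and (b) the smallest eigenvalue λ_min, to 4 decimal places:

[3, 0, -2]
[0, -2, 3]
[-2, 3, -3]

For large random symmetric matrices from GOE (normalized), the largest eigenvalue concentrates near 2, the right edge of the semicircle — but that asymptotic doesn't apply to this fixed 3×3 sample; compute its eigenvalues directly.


Since M is real symmetric, all three eigenvalues are real; they are the roots of det(λI − M) = λ³ − (tr M) λ² + s λ − det M, where s is the sum of the principal 2×2 minors.
tr M = 3 + (-2) + (-3) = -2.
s = (3·(-2) − 0²) + (3·(-3) − (-2)²) + ((-2)·(-3) − 3²) = -6 + (-13) + (-3) = -22.
det M (expand along row 1) = 3·(-3) − 0·6 + (-2)·(-4) = -1.
Characteristic polynomial: λ³ + 2λ² − 22λ + 1 = 0.
Substitute λ = y + (tr M)/3 = y − 0.666667 to remove the quadratic term: y³ + p·y + q = 0 with p = s − (tr M)²/3 = -23.333333 and q = −2(tr M)³/27 + (tr M)·s/3 − det M = 16.259259.
Three real roots ⇒ use the trigonometric (Viète) form: r = 2√(−p/3) = 5.577734, φ = arccos(3q/(p·r)) = arccos(-0.374790) = 1.954966 rad.
y_k = r·cos(φ/3 − 2πk/3) for k = 0, 1, 2 gives y = 4.434749, 0.712315, -5.147064.
λ_k = y_k − 0.666667 gives λ = 3.7681, 0.0456, -5.8137 (check: the sum is -2.0000 = tr M).

Hence λ_max = 3.7681 and λ_min = -5.8137.


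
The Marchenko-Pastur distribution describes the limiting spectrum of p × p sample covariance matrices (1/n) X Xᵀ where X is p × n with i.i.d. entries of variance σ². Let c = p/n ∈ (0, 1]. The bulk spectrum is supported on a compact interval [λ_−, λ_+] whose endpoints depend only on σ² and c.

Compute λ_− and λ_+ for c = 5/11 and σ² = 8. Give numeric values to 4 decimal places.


c = 5/11 = 0.454545; √c = 0.674200.
λ_− = σ² (1 − √c)² = 8 · (1 − 0.674200)² = 8 · (0.325800)² = 0.849166.
λ_+ = σ² (1 + √c)² = 8 · (1 + 0.674200)² = 8 · (1.674200)² = 22.423561.

Rounded to 4 decimal places: λ_− ≈ 0.8492, λ_+ ≈ 22.4236.


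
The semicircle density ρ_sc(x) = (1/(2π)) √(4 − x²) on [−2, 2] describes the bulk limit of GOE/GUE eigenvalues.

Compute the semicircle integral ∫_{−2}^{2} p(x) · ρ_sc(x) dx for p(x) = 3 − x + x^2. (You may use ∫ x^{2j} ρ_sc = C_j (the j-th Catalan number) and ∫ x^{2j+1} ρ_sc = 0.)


Write p(x) = Σ a_i x^i, split into monomials and integrate each against ρ_sc separately.
Using ∫ x^{2j} ρ_sc = C_j = (1/(j+1)) C(2j, j) (Catalan numbers) and ∫ x^{2j+1} ρ_sc = 0 (odd monomials vanish by symmetry):
  i = 0 (even): a_0 · C_{0} = 3 · 1 = 3
  i = 1 (odd): ∫ x^1 ρ_sc = 0 (vanishes)
  i = 2 (even): a_2 · C_{1} = 1 · 1 = 1

Summing the contributions: ∫_{−2}^{2} p(x) ρ_sc(x) dx = 3 + 1 = 4.


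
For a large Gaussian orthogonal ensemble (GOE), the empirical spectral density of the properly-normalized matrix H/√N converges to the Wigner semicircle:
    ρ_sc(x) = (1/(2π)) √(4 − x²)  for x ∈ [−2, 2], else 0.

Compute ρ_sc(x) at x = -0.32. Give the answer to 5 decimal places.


ρ_sc(x) = (1/(2π)) √(4 − x²). With x = -0.32:
  4 − x² = 4 − (-0.32)² = 4 − 0.102400 = 3.897600.
  √(4 − x²) = 1.974234.
  1/(2π) = 0.159155.
  ρ_sc(-0.32) = 0.159155 · 1.974234 = 0.314209.

Rounded to 5 decimal places: ρ_sc(-0.32) ≈ 0.31421.


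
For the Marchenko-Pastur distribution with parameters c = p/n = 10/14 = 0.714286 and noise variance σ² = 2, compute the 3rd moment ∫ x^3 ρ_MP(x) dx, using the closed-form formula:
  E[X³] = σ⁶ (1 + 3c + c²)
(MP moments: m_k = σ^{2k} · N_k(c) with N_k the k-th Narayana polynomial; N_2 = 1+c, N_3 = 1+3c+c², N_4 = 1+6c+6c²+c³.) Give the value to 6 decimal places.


E[X³] = σ⁶ (1 + 3c + c²) (third MP moment). With σ² = 2 (so σ⁶ = 8) and c = 10/14 = 0.714286: E[X³] = 8 · (1 + 3·0.714286 + (0.714286)²) = 8 · 3.653061.

So E[X^3] = 29.224490.


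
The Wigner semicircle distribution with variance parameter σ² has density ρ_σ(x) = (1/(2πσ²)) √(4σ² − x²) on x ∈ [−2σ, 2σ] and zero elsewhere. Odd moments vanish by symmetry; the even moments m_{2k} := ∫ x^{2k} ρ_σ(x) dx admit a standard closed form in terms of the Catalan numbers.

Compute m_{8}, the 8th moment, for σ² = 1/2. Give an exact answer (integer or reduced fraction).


By the scaled semicircle moment identity, m_{2k} = σ^{2k} · C_k with k = 4.
C_4 = (1/(k+1)) · C(2k, k) = (1/5) · C(8, 4) = (1/5) · 70 = 14.
σ^{2k} = (σ²)^k = (1/2)^4 = 1/16.

Therefore m_{8} = σ^{8} · C_4 = (1/16) · 14 = 7/8.


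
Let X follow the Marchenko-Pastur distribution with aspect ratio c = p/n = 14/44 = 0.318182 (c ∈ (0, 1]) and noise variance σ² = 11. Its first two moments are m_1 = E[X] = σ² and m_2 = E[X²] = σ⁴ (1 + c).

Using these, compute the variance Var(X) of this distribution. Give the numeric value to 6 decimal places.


m_1 = E[X] = σ² = 11, so m_1² = 121.
m_2 = E[X²] = σ⁴ (1 + c) = 121 · (1 + 0.318182) = 121 · 1.318182 = 159.500000.
(Note m_2 − m_1² simplifies to c · σ⁴ = 0.318182 · 121.)

Var(X) = m_2 − m_1² = 159.500000 − 121 = 38.500000.


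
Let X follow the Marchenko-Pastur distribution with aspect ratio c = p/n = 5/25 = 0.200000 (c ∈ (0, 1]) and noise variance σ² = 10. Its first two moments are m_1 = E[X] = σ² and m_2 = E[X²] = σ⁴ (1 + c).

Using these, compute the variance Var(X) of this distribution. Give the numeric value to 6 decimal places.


m_1 = E[X] = σ² = 10, so m_1² = 100.
m_2 = E[X²] = σ⁴ (1 + c) = 100 · (1 + 0.200000) = 100 · 1.200000 = 120.000000.
(Note m_2 − m_1² simplifies to c · σ⁴ = 0.200000 · 100.)

Var(X) = m_2 − m_1² = 120.000000 − 100 = 20.000000.


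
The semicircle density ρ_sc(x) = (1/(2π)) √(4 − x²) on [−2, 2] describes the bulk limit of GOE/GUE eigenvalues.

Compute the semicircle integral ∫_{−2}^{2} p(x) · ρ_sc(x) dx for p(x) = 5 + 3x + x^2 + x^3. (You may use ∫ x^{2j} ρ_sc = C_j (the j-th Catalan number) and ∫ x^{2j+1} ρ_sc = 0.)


Write p(x) = Σ a_i x^i, split into monomials and integrate each against ρ_sc separately.
Using ∫ x^{2j} ρ_sc = C_j = (1/(j+1)) C(2j, j) (Catalan numbers) and ∫ x^{2j+1} ρ_sc = 0 (odd monomials vanish by symmetry):
  i = 0 (even): a_0 · C_{0} = 5 · 1 = 5
  i = 1 (odd): ∫ x^1 ρ_sc = 0 (vanishes)
  i = 2 (even): a_2 · C_{1} = 1 · 1 = 1
  i = 3 (odd): ∫ x^3 ρ_sc = 0 (vanishes)

Summing the contributions: ∫_{−2}^{2} p(x) ρ_sc(x) dx = 5 + 1 = 6.


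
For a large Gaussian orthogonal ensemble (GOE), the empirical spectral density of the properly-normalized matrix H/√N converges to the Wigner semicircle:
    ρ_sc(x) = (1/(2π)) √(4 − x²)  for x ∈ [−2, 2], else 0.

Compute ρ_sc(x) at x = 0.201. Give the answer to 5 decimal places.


ρ_sc(x) = (1/(2π)) √(4 − x²). With x = 0.201:
  4 − x² = 4 − (0.201)² = 4 − 0.040401 = 3.959599.
  √(4 − x²) = 1.989874.
  1/(2π) = 0.159155.
  ρ_sc(0.201) = 0.159155 · 1.989874 = 0.316698.

Rounded to 5 decimal places: ρ_sc(0.201) ≈ 0.31670.


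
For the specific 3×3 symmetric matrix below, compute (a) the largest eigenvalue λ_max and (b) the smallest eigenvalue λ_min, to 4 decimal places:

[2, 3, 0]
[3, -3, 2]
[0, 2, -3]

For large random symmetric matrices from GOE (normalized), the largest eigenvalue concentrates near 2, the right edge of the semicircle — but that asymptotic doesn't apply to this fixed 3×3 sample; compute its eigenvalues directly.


Since M is real symmetric, all three eigenvalues are real; they are the roots of det(λI − M) = λ³ − (tr M) λ² + s λ − det M, where s is the sum of the principal 2×2 minors.
tr M = 2 + (-3) + (-3) = -4.
s = (2·(-3) − 3²) + (2·(-3) − 0²) + ((-3)·(-3) − 2²) = -15 + (-6) + 5 = -16.
det M (expand along row 1) = 2·5 − 3·(-9) + 0·6 = 37.
Characteristic polynomial: λ³ + 4λ² − 16λ − 37 = 0.
Substitute λ = y + (tr M)/3 = y − 1.333333 to remove the quadratic term: y³ + p·y + q = 0 with p = s − (tr M)²/3 = -21.333333 and q = −2(tr M)³/27 + (tr M)·s/3 − det M = -10.925926.
Three real roots ⇒ use the trigonometric (Viète) form: r = 2√(−p/3) = 5.333333, φ = arccos(3q/(p·r)) = arccos(0.288086) = 1.278569 rad.
y_k = r·cos(φ/3 − 2πk/3) for k = 0, 1, 2 gives y = 4.856254, -0.518694, -4.337560.
λ_k = y_k − 1.333333 gives λ = 3.5229, -1.8520, -5.6709 (check: the sum is -4.0000 = tr M).

Hence λ_max = 3.5229 and λ_min = -5.6709.


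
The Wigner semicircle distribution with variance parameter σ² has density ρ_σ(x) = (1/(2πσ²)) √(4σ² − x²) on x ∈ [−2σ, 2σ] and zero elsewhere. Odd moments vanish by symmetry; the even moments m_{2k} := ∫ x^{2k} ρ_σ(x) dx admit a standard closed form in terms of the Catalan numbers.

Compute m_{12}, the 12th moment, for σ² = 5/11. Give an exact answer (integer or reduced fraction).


By the scaled semicircle moment identity, m_{2k} = σ^{2k} · C_k with k = 6.
C_6 = (1/(k+1)) · C(2k, k) = (1/7) · C(12, 6) = (1/7) · 924 = 132.
σ^{2k} = (σ²)^k = (5/11)^6 = 15625/1771561.

Therefore m_{12} = σ^{12} · C_6 = (15625/1771561) · 132 = 187500/161051.


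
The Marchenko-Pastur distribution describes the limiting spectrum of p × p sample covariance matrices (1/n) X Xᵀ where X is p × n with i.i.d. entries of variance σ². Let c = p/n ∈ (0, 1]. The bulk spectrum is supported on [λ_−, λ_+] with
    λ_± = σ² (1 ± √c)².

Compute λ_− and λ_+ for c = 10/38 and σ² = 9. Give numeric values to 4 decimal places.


c = 10/38 = 0.263158; √c = 0.512989.
λ_− = σ² (1 − √c)² = 9 · (1 − 0.512989)² = 9 · (0.487011)² = 2.134616.
λ_+ = σ² (1 + √c)² = 9 · (1 + 0.512989)² = 9 · (1.512989)² = 20.602226.

Rounded to 4 decimal places: λ_− ≈ 2.1346, λ_+ ≈ 20.6022.


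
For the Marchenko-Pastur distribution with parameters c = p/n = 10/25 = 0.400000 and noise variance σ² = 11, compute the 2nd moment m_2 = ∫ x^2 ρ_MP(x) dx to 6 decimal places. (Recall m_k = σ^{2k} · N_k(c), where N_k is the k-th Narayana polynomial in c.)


E[X²] = σ⁴ (1 + c) (second MP moment). With σ² = 11 (so σ⁴ = 121) and c = 10/25 = 0.400000: E[X²] = 121 · (1 + 0.400000) = 121 · 1.400000.

So E[X^2] = 169.400000.


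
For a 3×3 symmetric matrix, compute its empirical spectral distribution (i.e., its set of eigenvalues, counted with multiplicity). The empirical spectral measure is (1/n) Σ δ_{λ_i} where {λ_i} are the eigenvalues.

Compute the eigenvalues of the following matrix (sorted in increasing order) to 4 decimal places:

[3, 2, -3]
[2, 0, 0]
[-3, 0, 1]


Since M is real symmetric, all three eigenvalues are real; they are the roots of det(λI − M) = λ³ − (tr M) λ² + s λ − det M, where s is the sum of the principal 2×2 minors.
tr M = 3 + 0 + 1 = 4.
s = (3·0 − 2²) + (3·1 − (-3)²) + (0·1 − 0²) = -4 + (-6) + 0 = -10.
det M (expand along row 1) = 3·0 − 2·2 + (-3)·0 = -4.
Characteristic polynomial: λ³ − 4λ² − 10λ + 4 = 0.
Substitute λ = y + (tr M)/3 = y + 1.333333 to remove the quadratic term: y³ + p·y + q = 0 with p = s − (tr M)²/3 = -15.333333 and q = −2(tr M)³/27 + (tr M)·s/3 − det M = -14.074074.
Three real roots ⇒ use the trigonometric (Viète) form: r = 2√(−p/3) = 4.521553, φ = arccos(3q/(p·r)) = arccos(0.608999) = 0.915998 rad.
y_k = r·cos(φ/3 − 2πk/3) for k = 0, 1, 2 gives y = 4.312418, -0.979085, -3.333333.
λ_k = y_k + 1.333333 gives λ = 5.6458, 0.3542, -2.0000 (check: the sum is 4.0000 = tr M).

Eigenvalues sorted in increasing order: [-2.0000, 0.3542, 5.6458].


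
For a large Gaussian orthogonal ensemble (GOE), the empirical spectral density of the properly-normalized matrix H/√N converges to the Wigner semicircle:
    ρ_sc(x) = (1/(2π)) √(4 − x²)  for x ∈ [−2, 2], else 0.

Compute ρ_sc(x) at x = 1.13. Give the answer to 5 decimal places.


ρ_sc(x) = (1/(2π)) √(4 − x²). With x = 1.13:
  4 − x² = 4 − (1.13)² = 4 − 1.276900 = 2.723100.
  √(4 − x²) = 1.650182.
  1/(2π) = 0.159155.
  ρ_sc(1.13) = 0.159155 · 1.650182 = 0.262635.

Rounded to 5 decimal places: ρ_sc(1.13) ≈ 0.26263.


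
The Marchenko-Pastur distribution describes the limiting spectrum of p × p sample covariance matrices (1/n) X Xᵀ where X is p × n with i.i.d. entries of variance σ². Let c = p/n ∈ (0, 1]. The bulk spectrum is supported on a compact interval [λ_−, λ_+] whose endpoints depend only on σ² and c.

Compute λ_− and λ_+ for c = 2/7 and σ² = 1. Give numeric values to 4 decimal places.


c = 2/7 = 0.285714; √c = 0.534522.
λ_− = σ² (1 − √c)² = 1 · (1 − 0.534522)² = 1 · (0.465478)² = 0.216669.
λ_+ = σ² (1 + √c)² = 1 · (1 + 0.534522)² = 1 · (1.534522)² = 2.354759.

Rounded to 4 decimal places: λ_− ≈ 0.2167, λ_+ ≈ 2.3548.


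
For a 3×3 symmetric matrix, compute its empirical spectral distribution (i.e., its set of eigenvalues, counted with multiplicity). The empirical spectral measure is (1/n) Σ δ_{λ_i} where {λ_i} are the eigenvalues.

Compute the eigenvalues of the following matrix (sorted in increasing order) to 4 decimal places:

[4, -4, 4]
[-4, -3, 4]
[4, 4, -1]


Since M is real symmetric, all three eigenvalues are real; they are the roots of det(λI − M) = λ³ − (tr M) λ² + s λ − det M, where s is the sum of the principal 2×2 minors.
tr M = 4 + (-3) + (-1) = 0.
s = (4·(-3) − (-4)²) + (4·(-1) − 4²) + ((-3)·(-1) − 4²) = -28 + (-20) + (-13) = -61.
det M (expand along row 1) = 4·(-13) − (-4)·(-12) + 4·(-4) = -116.
Characteristic polynomial: λ³ − 61λ + 116 = 0.
Substitute λ = y + (tr M)/3 = y + 0.000000 to remove the quadratic term: y³ + p·y + q = 0 with p = s − (tr M)²/3 = -61.000000 and q = −2(tr M)³/27 + (tr M)·s/3 − det M = 116.000000.
Three real roots ⇒ use the trigonometric (Viète) form: r = 2√(−p/3) = 9.018500, φ = arccos(3q/(p·r)) = arccos(-0.632580) = 2.255676 rad.
y_k = r·cos(φ/3 − 2πk/3) for k = 0, 1, 2 gives y = 6.587094, 2.041024, -8.628118.
λ_k = y_k + 0.000000 gives λ = 6.5871, 2.0410, -8.6281 (check: the sum is 0.0000 = tr M).

Eigenvalues sorted in increasing order: [-8.6281, 2.0410, 6.5871].


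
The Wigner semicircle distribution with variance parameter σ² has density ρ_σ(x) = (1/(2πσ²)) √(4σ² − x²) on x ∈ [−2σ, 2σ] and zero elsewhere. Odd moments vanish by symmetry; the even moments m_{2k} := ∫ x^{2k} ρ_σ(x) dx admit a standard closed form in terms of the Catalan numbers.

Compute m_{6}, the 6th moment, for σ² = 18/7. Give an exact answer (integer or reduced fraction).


By the scaled semicircle moment identity, m_{2k} = σ^{2k} · C_k with k = 3.
C_3 = (1/(k+1)) · C(2k, k) = (1/4) · C(6, 3) = (1/4) · 20 = 5.
σ^{2k} = (σ²)^k = (18/7)^3 = 5832/343.

Therefore m_{6} = σ^{6} · C_3 = (5832/343) · 5 = 29160/343.


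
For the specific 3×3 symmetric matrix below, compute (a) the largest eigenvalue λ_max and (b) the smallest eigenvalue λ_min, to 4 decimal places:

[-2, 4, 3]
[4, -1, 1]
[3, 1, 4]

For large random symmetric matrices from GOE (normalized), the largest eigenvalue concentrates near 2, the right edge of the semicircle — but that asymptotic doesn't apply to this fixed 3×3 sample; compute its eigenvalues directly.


Since M is real symmetric, all three eigenvalues are real; they are the roots of det(λI − M) = λ³ − (tr M) λ² + s λ − det M, where s is the sum of the principal 2×2 minors.
tr M = -2 + (-1) + 4 = 1.
s = ((-2)·(-1) − 4²) + ((-2)·4 − 3²) + ((-1)·4 − 1²) = -14 + (-17) + (-5) = -36.
det M (expand along row 1) = (-2)·(-5) − 4·13 + 3·7 = -21.
Characteristic polynomial: λ³ − λ² − 36λ + 21 = 0.
Substitute λ = y + (tr M)/3 = y + 0.333333 to remove the quadratic term: y³ + p·y + q = 0 with p = s − (tr M)²/3 = -36.333333 and q = −2(tr M)³/27 + (tr M)·s/3 − det M = 8.925926.
Three real roots ⇒ use the trigonometric (Viète) form: r = 2√(−p/3) = 6.960204, φ = arccos(3q/(p·r)) = arccos(-0.105888) = 1.676883 rad.
y_k = r·cos(φ/3 − 2πk/3) for k = 0, 1, 2 gives y = 5.900906, 0.246078, -6.146984.
λ_k = y_k + 0.333333 gives λ = 6.2342, 0.5794, -5.8137 (check: the sum is 1.0000 = tr M).

Hence λ_max = 6.2342 and λ_min = -5.8137.


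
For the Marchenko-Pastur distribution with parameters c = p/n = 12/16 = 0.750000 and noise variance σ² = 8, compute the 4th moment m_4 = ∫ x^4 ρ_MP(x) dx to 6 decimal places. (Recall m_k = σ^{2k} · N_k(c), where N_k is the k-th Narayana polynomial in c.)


E[X⁴] = σ⁸ (1 + 6c + 6c² + c³) (fourth MP moment). With σ² = 8 (so σ⁸ = 4096) and c = 12/16 = 0.750000: E[X⁴] = 4096 · (1 + 6·0.750000 + 6·(0.750000)² + (0.750000)³) = 4096 · 9.296875.

So E[X^4] = 38080.000000.


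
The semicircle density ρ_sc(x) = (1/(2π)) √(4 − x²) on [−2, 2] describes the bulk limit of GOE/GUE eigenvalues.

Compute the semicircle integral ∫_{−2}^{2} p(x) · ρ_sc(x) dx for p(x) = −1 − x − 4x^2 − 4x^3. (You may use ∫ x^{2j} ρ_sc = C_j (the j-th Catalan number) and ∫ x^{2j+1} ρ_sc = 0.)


Write p(x) = Σ a_i x^i, split into monomials and integrate each against ρ_sc separately.
Using ∫ x^{2j} ρ_sc = C_j = (1/(j+1)) C(2j, j) (Catalan numbers) and ∫ x^{2j+1} ρ_sc = 0 (odd monomials vanish by symmetry):
  i = 0 (even): a_0 · C_{0} = -1 · 1 = -1
  i = 1 (odd): ∫ x^1 ρ_sc = 0 (vanishes)
  i = 2 (even): a_2 · C_{1} = -4 · 1 = -4
  i = 3 (odd): ∫ x^3 ρ_sc = 0 (vanishes)

Summing the contributions: ∫_{−2}^{2} p(x) ρ_sc(x) dx = (-1) + (-4) = -5.


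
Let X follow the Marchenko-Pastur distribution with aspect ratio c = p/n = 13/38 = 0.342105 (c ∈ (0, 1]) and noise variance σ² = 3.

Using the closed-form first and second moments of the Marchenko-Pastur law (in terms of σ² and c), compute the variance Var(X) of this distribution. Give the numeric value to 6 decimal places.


Recall the MP moments m_1 = E[X] = σ² and m_2 = E[X²] = σ⁴ (1 + c).
m_1 = E[X] = σ² = 3, so m_1² = 9.
m_2 = E[X²] = σ⁴ (1 + c) = 9 · (1 + 0.342105) = 9 · 1.342105 = 12.078947.
(Note m_2 − m_1² simplifies to c · σ⁴ = 0.342105 · 9.)

Var(X) = m_2 − m_1² = 12.078947 − 9 = 3.078947.


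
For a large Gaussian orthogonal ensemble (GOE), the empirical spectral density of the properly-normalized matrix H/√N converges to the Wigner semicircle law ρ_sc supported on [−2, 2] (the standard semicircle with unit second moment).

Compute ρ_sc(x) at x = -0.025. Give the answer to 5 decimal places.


ρ_sc(x) = (1/(2π)) √(4 − x²). With x = -0.025:
  4 − x² = 4 − (-0.025)² = 4 − 0.000625 = 3.999375.
  √(4 − x²) = 1.999844.
  1/(2π) = 0.159155.
  ρ_sc(-0.025) = 0.159155 · 1.999844 = 0.318285.

Rounded to 5 decimal places: ρ_sc(-0.025) ≈ 0.31829.


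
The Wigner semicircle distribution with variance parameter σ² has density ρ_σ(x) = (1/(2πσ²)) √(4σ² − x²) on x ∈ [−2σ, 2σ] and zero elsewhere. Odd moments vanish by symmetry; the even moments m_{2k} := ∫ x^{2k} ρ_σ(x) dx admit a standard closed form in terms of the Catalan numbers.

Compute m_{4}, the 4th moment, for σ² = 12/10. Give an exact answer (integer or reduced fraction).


By the scaled semicircle moment identity, m_{2k} = σ^{2k} · C_k with k = 2.
C_2 = (1/(k+1)) · C(2k, k) = (1/3) · C(4, 2) = (1/3) · 6 = 2.
σ^{2k} = (σ²)^k = (12/10)^2 = 36/25.

Therefore m_{4} = σ^{4} · C_2 = (36/25) · 2 = 72/25.


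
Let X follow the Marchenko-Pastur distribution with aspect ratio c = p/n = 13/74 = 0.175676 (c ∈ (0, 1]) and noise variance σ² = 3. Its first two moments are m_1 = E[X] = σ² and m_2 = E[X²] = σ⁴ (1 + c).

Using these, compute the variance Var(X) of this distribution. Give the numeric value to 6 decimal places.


m_1 = E[X] = σ² = 3, so m_1² = 9.
m_2 = E[X²] = σ⁴ (1 + c) = 9 · (1 + 0.175676) = 9 · 1.175676 = 10.581081.
(Note m_2 − m_1² simplifies to c · σ⁴ = 0.175676 · 9.)

Var(X) = m_2 − m_1² = 10.581081 − 9 = 1.581081.


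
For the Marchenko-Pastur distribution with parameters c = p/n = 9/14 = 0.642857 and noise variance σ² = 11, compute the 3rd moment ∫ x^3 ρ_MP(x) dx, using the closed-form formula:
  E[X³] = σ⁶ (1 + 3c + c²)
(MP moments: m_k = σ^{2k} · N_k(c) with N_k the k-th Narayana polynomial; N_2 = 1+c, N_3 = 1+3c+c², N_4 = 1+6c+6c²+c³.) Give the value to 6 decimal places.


E[X³] = σ⁶ (1 + 3c + c²) (third MP moment). With σ² = 11 (so σ⁶ = 1331) and c = 9/14 = 0.642857: E[X³] = 1331 · (1 + 3·0.642857 + (0.642857)²) = 1331 · 3.341837.

So E[X^3] = 4447.984694.


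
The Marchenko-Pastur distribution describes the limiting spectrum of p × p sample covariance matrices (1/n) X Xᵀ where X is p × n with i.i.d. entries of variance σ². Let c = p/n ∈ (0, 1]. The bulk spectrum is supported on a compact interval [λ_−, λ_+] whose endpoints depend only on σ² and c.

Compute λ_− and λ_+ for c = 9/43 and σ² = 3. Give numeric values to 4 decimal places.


c = 9/43 = 0.209302; √c = 0.457496.
λ_− = σ² (1 − √c)² = 3 · (1 − 0.457496)² = 3 · (0.542504)² = 0.882933.
λ_+ = σ² (1 + √c)² = 3 · (1 + 0.457496)² = 3 · (1.457496)² = 6.372881.

Rounded to 4 decimal places: λ_− ≈ 0.8829, λ_+ ≈ 6.3729.


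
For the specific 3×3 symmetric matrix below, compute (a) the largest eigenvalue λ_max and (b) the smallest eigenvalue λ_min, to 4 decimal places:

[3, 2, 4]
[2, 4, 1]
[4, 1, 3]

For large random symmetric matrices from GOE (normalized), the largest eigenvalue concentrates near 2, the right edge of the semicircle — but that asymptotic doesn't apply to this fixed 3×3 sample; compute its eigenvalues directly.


Since M is real symmetric, all three eigenvalues are real; they are the roots of det(λI − M) = λ³ − (tr M) λ² + s λ − det M, where s is the sum of the principal 2×2 minors.
tr M = 3 + 4 + 3 = 10.
s = (3·4 − 2²) + (3·3 − 4²) + (4·3 − 1²) = 8 + (-7) + 11 = 12.
det M (expand along row 1) = 3·11 − 2·2 + 4·(-14) = -27.
Characteristic polynomial: λ³ − 10λ² + 12λ + 27 = 0.
Substitute λ = y + (tr M)/3 = y + 3.333333 to remove the quadratic term: y³ + p·y + q = 0 with p = s − (tr M)²/3 = -21.333333 and q = −2(tr M)³/27 + (tr M)·s/3 − det M = -7.074074.
Three real roots ⇒ use the trigonometric (Viète) form: r = 2√(−p/3) = 5.333333, φ = arccos(3q/(p·r)) = arccos(0.186523) = 1.383174 rad.
y_k = r·cos(φ/3 − 2πk/3) for k = 0, 1, 2 gives y = 4.776439, -0.333333, -4.443106.
λ_k = y_k + 3.333333 gives λ = 8.1098, 3.0000, -1.1098 (check: the sum is 10.0000 = tr M).

Hence λ_max = 8.1098 and λ_min = -1.1098.
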